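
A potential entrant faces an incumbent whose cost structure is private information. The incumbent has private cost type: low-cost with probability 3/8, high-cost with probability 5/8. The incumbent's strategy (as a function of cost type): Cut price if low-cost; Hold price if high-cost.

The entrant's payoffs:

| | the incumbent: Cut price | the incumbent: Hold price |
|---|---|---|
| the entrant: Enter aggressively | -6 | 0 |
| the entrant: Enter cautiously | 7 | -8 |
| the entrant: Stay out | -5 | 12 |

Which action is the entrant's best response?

E[Enter aggressively] = 3/8·(-6) + 5/8·(0) = -9/4
E[Enter cautiously] = 3/8·(7) + 5/8·(-8) = -19/8
E[Stay out] = 3/8·(-5) + 5/8·(12) = 45/8
Best response: Stay out (45/8 is the largest).

Stay out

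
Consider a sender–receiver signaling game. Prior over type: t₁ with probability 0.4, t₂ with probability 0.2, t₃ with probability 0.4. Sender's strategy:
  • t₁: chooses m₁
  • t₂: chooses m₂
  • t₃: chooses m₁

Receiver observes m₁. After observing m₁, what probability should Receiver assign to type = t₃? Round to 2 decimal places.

0.50

P(m₁) = 0.4·1 + 0.2·0 + 0.4·1 = 0.8
P(t₃ | m₁) = (0.4·1) / 0.8 = 0.4 / 0.8 = 0.5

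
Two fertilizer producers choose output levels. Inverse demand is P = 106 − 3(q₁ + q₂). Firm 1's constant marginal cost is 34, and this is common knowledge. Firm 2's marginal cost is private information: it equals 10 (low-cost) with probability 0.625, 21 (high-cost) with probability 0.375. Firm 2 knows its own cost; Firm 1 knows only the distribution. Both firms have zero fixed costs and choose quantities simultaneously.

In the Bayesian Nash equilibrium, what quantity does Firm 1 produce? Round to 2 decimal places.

5.79

Firm 2 with cost c maximizes (106 − 3(q₁+q₂) − c)·q₂, giving q₂(c) = (106 − c − 3q₁)/6.
E[c₂] = 0.625·10 + 0.375·21 = 14.125
Firm 1's FOC against E[q₂] yields q₁ = (106 − 2·34 + E[c₂])/9 = (106 − 68 + 14.125)/9 = 5.79167.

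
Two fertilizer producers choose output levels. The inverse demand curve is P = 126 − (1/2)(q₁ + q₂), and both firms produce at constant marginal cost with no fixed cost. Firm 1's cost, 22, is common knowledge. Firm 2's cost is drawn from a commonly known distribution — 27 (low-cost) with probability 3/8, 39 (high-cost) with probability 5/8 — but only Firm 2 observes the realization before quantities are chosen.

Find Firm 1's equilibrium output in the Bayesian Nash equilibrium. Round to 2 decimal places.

Type-c best response for Firm 2: q₂(c) = (126 − c) − q₁/2.
Firm 1 maximizes expected profit; its first-order condition is 126 − q₁ − (1/2)E[q₂] − 22 = 0.
Substituting E[q₂] and solving: E[c₂] = 34.5, so q₁ = (126 − 2·22 + 34.5)/(3/2) = 77.6667.

77.67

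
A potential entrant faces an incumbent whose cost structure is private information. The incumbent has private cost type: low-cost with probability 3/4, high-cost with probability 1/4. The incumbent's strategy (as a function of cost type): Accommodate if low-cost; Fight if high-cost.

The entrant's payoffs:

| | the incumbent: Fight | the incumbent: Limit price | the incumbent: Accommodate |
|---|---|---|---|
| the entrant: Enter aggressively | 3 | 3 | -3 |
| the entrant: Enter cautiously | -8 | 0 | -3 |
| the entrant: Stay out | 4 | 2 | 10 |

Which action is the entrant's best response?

Stay out

Compute the entrant's expected payoff for each action, taking the expectation over the incumbent's type.
E[Enter aggressively] = 3/4·(-3) + 1/4·(3) = -3/2
E[Enter cautiously] = 3/4·(-3) + 1/4·(-8) = -17/4
E[Stay out] = 3/4·(10) + 1/4·(4) = 17/2
Best response: Stay out (17/2 is the largest).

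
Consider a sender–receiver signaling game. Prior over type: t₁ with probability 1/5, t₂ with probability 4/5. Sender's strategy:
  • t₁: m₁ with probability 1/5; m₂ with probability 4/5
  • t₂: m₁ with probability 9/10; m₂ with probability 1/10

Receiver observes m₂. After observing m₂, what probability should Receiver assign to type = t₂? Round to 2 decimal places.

P(m₂) = (1/5)·(4/5) + (4/5)·(1/10) = 6/25
P(t₂ | m₂) = ((4/5)·(1/10)) / (6/25) = (2/25) / (6/25) = 1/3

0.33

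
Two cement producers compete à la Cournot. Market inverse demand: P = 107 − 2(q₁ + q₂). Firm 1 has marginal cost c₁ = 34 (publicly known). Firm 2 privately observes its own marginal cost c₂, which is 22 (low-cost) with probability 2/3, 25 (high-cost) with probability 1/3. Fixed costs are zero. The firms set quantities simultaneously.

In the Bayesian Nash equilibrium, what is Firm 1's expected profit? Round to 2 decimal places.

213.56

Type-c best response for Firm 2: q₂(c) = (107 − c)/4 − q₁/2.
Firm 1 maximizes expected profit; its first-order condition is 107 − 4q₁ − 2E[q₂] − 34 = 0.
Substituting E[q₂] and solving: E[c₂] = 23, so q₁ = (107 − 2·34 + 23)/6 = 10.3333.
E[P] = 107 − 2·(q₁ + E[q₂]) = 54.6667; Firm 1's expected profit = (E[P] − 34)·q₁ = (54.6667 − 34)·10.3333 = 213.556.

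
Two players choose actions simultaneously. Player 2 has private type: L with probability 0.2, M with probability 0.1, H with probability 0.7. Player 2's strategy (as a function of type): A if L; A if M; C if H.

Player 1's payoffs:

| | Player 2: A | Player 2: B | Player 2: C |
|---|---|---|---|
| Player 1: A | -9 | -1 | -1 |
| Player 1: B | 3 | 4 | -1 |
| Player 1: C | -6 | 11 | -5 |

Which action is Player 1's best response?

B

E[A] = 0.2·(-9) + 0.1·(-9) + 0.7·(-1) = -3.4
E[B] = 0.2·(3) + 0.1·(3) + 0.7·(-1) = 0.2
E[C] = 0.2·(-6) + 0.1·(-6) + 0.7·(-5) = -5.3
Best response: B (0.2 is the largest).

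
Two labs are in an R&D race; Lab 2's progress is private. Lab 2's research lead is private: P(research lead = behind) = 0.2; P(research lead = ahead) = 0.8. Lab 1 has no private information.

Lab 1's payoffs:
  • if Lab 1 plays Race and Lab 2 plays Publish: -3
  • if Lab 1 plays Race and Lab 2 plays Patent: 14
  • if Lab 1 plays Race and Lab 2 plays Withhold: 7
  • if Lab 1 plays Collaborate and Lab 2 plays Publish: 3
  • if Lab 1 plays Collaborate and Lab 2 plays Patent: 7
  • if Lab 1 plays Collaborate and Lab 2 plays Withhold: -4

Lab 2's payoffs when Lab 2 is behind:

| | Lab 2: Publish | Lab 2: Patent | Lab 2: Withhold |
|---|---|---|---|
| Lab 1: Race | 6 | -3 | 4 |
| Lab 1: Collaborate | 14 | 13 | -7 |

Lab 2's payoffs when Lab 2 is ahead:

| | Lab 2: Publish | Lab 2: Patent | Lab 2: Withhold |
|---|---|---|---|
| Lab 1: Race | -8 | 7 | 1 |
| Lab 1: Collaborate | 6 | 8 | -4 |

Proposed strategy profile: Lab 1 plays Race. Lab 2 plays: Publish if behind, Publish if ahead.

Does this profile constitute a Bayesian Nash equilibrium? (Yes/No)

No

A profile is a BNE iff every type of every player is best-responding given beliefs about the other side.
Lab 1 plays Race: E[Race] = 0.2·(-3) + 0.8·(-3) = -3; E[Collaborate] = 3. Not best-responding. ✗
Lab 2 (research lead behind), facing Race: Publish gives 6, Patent gives -3, Withhold gives 4. Proposed Publish is best. ✓
Lab 2 (research lead ahead), facing Race: Publish gives -8, Patent gives 7, Withhold gives 1. Proposed Publish is not best — profitable deviation exists. ✗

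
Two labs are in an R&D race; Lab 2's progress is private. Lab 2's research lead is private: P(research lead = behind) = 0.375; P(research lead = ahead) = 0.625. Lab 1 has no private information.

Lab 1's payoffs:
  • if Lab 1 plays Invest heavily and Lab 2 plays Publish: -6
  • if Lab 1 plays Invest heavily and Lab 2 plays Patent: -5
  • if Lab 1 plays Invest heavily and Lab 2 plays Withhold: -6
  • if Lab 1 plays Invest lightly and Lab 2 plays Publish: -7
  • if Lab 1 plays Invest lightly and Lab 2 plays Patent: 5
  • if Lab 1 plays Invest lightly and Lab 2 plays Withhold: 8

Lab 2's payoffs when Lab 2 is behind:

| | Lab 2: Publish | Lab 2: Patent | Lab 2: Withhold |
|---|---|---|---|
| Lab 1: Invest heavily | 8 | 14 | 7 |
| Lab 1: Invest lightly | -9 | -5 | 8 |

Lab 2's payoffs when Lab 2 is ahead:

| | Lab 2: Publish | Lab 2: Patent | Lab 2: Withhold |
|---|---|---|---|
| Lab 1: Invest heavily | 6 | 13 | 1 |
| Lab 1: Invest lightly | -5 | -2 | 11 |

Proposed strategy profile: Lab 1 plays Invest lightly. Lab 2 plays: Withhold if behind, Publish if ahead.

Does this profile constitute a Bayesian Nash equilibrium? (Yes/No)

No

Lab 1 plays Invest lightly: E[Invest lightly] = 0.375·(8) + 0.625·(-7) = -1.375; E[Invest heavily] = -6. Best-responding. ✓
Lab 2 (research lead behind), facing Invest lightly: Publish gives -9, Patent gives -5, Withhold gives 8. Proposed Withhold is best. ✓
Lab 2 (research lead ahead), facing Invest lightly: Publish gives -5, Patent gives -2, Withhold gives 11. Proposed Publish is not best — profitable deviation exists. ✗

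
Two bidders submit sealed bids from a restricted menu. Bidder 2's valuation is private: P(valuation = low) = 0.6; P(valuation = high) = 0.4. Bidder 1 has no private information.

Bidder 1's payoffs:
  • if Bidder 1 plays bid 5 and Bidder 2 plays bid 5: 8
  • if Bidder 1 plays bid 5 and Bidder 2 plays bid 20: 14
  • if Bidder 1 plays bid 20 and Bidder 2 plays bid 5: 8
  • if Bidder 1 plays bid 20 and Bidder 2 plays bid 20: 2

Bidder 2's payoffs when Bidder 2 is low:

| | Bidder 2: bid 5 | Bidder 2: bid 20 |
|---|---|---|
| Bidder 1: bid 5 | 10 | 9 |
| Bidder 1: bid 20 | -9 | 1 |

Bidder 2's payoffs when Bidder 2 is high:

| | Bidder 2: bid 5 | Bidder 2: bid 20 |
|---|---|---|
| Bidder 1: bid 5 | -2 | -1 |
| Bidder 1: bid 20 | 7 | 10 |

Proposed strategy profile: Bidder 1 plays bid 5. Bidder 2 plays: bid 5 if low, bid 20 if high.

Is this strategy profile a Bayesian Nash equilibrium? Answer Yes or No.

Bidder 1 plays bid 5: E[bid 5] = 0.6·(8) + 0.4·(14) = 10.4; E[bid 20] = 5.6. Best-responding. ✓
Bidder 2 (valuation low), facing bid 5: bid 5 gives 10, bid 20 gives 9. Proposed bid 5 is best. ✓
Bidder 2 (valuation high), facing bid 5: bid 5 gives -2, bid 20 gives -1. Proposed bid 20 is best. ✓

Yes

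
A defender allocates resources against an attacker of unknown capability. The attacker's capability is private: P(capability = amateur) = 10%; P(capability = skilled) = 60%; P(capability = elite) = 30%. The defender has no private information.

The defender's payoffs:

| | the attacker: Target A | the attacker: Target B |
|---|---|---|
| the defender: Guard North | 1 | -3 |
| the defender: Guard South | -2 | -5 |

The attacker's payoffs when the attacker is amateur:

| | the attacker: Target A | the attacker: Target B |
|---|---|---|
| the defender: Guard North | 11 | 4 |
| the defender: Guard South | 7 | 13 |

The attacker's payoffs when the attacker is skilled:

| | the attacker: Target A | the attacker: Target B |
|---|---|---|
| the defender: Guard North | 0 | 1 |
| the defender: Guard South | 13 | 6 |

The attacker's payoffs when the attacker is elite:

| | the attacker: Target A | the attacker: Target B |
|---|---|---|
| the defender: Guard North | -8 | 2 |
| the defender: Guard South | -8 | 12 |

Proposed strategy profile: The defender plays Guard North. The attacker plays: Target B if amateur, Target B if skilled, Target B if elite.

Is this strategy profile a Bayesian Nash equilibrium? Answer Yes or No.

The defender plays Guard North: E[Guard North] = 0.1·(-3) + 0.6·(-3) + 0.3·(-3) = -3; E[Guard South] = -5. Best-responding. ✓
The attacker (capability amateur), facing Guard North: Target A gives 11, Target B gives 4. Proposed Target B is not best — profitable deviation exists. ✗
The attacker (capability skilled), facing Guard North: Target A gives 0, Target B gives 1. Proposed Target B is best. ✓
The attacker (capability elite), facing Guard North: Target A gives -8, Target B gives 2. Proposed Target B is best. ✓

No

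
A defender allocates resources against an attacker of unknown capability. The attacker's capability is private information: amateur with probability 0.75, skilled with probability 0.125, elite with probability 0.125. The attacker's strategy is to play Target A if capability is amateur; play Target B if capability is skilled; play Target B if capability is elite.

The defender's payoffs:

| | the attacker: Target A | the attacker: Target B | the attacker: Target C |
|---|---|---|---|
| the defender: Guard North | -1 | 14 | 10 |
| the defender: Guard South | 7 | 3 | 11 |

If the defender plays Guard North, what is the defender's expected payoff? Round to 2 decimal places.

2.75

E[Guard North] = 0.75·(-1) + 0.125·14 + 0.125·14 = (-0.75) + 1.75 + 1.75 = 2.75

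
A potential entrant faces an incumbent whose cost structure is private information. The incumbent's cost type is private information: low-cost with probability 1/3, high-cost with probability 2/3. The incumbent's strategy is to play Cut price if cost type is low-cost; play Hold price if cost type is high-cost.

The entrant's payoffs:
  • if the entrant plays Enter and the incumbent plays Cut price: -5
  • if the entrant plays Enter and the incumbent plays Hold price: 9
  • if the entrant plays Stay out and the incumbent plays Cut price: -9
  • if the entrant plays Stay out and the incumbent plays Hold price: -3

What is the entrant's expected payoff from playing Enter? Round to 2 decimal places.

4.33

E[Enter] = 1/3·(-5) + 2/3·9 = (-5/3) + 6 = 13/3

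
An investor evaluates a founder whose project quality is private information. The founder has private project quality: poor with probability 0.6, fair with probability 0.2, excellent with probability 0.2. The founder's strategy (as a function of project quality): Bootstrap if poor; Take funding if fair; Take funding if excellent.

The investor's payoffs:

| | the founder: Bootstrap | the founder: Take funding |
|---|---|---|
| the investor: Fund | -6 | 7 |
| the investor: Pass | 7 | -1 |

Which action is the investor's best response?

Compute the investor's expected payoff for each action, taking the expectation over the founder's type.
E[Fund] = 0.6·(-6) + 0.2·(7) + 0.2·(7) = -0.8
E[Pass] = 0.6·(7) + 0.2·(-1) + 0.2·(-1) = 3.8
Best response: Pass (3.8 is the largest).

Pass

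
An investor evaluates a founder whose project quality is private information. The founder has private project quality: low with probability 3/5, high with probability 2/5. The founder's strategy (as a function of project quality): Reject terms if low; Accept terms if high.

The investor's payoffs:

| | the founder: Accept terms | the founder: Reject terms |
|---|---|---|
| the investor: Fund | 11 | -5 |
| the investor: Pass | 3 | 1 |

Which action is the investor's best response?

Pass

Compute the investor's expected payoff for each action, taking the expectation over the founder's type.
E[Fund] = 3/5·(-5) + 2/5·(11) = 7/5
E[Pass] = 3/5·(1) + 2/5·(3) = 9/5
Best response: Pass (9/5 is the largest).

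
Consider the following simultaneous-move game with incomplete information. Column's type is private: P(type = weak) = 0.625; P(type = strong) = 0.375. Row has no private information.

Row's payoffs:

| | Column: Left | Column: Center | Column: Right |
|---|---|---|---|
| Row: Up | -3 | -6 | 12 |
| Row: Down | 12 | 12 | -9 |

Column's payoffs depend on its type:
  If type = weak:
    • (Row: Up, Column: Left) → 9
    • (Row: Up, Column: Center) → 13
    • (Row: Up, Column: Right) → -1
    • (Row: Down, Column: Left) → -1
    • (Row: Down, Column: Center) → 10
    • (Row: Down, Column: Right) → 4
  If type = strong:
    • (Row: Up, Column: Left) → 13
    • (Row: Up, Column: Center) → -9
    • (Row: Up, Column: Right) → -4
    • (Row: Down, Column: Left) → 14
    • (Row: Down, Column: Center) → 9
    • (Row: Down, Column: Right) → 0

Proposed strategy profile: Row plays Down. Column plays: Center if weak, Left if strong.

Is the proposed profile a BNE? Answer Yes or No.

Yes

Row plays Down: E[Down] = 0.625·(12) + 0.375·(12) = 12; E[Up] = -4.875. Best-responding. ✓
Column (type weak), facing Down: Left gives -1, Center gives 10, Right gives 4. Proposed Center is best. ✓
Column (type strong), facing Down: Left gives 14, Center gives 9, Right gives 0. Proposed Left is best. ✓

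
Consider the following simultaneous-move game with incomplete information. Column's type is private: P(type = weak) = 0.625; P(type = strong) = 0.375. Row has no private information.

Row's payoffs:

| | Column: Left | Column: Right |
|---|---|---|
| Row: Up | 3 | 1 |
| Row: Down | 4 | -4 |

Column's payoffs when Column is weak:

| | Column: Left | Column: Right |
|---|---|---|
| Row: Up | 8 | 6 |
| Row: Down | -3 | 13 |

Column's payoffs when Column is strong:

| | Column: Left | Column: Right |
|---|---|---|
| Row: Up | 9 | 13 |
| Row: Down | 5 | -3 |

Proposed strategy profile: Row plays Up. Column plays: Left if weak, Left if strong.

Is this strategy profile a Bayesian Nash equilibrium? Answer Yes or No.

No

Row plays Up: E[Up] = 0.625·(3) + 0.375·(3) = 3; E[Down] = 4. Not best-responding. ✗
Column (type weak), facing Up: Left gives 8, Right gives 6. Proposed Left is best. ✓
Column (type strong), facing Up: Left gives 9, Right gives 13. Proposed Left is not best — profitable deviation exists. ✗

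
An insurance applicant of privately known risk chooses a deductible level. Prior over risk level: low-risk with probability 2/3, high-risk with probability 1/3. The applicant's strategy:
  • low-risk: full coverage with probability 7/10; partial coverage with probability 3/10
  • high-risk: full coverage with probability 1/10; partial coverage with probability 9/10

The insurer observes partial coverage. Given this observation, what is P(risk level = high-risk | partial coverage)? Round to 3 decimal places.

0.600

Apply Bayes' rule using the sender's strategy as the likelihood.
P(partial coverage) = (2/3)·(3/10) + (1/3)·(9/10) = 1/2
P(high-risk | partial coverage) = ((1/3)·(9/10)) / (1/2) = (3/10) / (1/2) = 3/5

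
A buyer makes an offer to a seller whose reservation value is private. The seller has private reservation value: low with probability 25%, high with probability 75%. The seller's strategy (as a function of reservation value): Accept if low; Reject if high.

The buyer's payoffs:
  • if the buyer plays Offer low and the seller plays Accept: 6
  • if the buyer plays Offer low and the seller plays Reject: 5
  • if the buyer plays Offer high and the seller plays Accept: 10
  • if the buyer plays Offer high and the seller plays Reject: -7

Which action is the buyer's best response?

E[Offer low] = 0.25·(6) + 0.75·(5) = 5.25
E[Offer high] = 0.25·(10) + 0.75·(-7) = -2.75
Best response: Offer low (5.25 is the largest).

Offer low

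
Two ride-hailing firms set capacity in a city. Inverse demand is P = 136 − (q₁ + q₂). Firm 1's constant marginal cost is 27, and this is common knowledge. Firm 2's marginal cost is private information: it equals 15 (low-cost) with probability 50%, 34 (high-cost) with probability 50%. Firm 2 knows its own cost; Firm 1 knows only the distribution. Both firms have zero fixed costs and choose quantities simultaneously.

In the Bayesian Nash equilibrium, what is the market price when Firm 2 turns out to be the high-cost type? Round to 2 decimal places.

67.25

Each type of Firm 2 best-responds to q₁; Firm 1 best-responds to the expected q₂ over Firm 2's types.
Firm 2 with cost c maximizes (136 − (q₁+q₂) − c)·q₂, giving q₂(c) = (136 − c − q₁)/2.
E[c₂] = 0.5·15 + 0.5·34 = 24.5
Firm 1's FOC against E[q₂] yields q₁ = (136 − 2·27 + E[c₂])/3 = (136 − 54 + 24.5)/3 = 35.5.
q₂(high-cost) = 33.25, so P = 136 − (35.5 + 33.25) = 67.25.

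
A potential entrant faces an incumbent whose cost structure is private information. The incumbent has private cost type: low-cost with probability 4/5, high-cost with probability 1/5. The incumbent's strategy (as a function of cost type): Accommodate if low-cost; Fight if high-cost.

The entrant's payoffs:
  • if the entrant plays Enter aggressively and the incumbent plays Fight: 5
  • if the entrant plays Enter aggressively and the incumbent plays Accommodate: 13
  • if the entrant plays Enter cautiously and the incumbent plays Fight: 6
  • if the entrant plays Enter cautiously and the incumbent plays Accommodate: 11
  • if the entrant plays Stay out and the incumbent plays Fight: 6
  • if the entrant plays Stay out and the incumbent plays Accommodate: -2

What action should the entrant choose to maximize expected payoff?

E[Enter aggressively] = 4/5·(13) + 1/5·(5) = 57/5
E[Enter cautiously] = 4/5·(11) + 1/5·(6) = 10
E[Stay out] = 4/5·(-2) + 1/5·(6) = -2/5
Best response: Enter aggressively (57/5 is the largest).

Enter aggressively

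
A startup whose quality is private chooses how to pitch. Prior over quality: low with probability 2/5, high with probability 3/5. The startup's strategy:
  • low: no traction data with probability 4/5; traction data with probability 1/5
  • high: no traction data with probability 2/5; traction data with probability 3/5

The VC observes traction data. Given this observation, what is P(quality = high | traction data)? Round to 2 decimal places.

Apply Bayes' rule using the sender's strategy as the likelihood.
P(traction data) = (2/5)·(1/5) + (3/5)·(3/5) = 11/25
P(high | traction data) = ((3/5)·(3/5)) / (11/25) = (9/25) / (11/25) = 9/11

0.82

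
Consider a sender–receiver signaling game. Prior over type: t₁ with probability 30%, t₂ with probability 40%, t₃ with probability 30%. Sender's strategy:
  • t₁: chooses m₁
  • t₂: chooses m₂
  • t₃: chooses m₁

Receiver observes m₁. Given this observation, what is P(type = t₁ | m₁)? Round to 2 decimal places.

0.50

P(m₁) = 0.3·1 + 0.4·0 + 0.3·1 = 0.6
P(t₁ | m₁) = (0.3·1) / 0.6 = 0.3 / 0.6 = 0.5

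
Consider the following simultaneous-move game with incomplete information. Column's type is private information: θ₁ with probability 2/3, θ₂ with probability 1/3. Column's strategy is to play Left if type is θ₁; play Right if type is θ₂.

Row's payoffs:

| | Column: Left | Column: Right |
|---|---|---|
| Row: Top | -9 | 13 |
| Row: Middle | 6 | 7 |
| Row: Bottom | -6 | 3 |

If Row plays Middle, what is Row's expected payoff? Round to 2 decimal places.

6.33

Take the expectation over Column's type, weighting each type's action by its prior probability.
E[Middle] = 2/3·6 + 1/3·7 = 4 + 7/3 = 19/3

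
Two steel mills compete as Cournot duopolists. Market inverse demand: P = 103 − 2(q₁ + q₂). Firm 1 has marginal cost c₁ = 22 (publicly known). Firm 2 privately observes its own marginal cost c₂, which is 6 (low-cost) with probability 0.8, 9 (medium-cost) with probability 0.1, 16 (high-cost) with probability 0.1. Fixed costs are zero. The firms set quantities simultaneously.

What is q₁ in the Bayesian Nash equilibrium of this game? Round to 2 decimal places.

Firm 2 with cost c maximizes (103 − 2(q₁+q₂) − c)·q₂, giving q₂(c) = (103 − c − 2q₁)/4.
E[c₂] = 0.8·6 + 0.1·9 + 0.1·16 = 7.3
Firm 1's FOC against E[q₂] yields q₁ = (103 − 2·22 + E[c₂])/6 = (103 − 44 + 7.3)/6 = 11.05.

11.05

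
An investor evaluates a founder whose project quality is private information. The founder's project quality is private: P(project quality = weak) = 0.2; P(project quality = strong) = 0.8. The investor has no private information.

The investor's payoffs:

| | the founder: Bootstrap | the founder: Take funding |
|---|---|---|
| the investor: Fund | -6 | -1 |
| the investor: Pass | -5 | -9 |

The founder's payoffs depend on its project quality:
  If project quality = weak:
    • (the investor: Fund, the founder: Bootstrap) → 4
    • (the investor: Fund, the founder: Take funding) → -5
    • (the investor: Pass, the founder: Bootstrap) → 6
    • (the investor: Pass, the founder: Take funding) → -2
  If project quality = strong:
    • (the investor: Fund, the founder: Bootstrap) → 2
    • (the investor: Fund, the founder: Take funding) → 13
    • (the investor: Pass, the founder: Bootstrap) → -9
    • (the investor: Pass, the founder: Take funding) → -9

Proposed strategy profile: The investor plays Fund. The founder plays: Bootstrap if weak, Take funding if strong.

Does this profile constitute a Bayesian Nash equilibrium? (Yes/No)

A profile is a BNE iff every type of every player is best-responding given beliefs about the other side.
The investor plays Fund: E[Fund] = 0.2·(-6) + 0.8·(-1) = -2; E[Pass] = -8.2. Best-responding. ✓
The founder (project quality weak), facing Fund: Bootstrap gives 4, Take funding gives -5. Proposed Bootstrap is best. ✓
The founder (project quality strong), facing Fund: Bootstrap gives 2, Take funding gives 13. Proposed Take funding is best. ✓

Yes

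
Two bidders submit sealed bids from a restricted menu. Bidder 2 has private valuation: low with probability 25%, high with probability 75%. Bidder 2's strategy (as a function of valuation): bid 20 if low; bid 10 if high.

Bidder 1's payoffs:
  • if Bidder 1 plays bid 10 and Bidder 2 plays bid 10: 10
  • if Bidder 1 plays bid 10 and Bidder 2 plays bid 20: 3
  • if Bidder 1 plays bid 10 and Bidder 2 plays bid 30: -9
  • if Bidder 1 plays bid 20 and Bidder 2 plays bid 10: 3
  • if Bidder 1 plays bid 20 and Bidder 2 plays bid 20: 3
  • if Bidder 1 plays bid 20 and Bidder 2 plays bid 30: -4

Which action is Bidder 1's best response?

E[bid 10] = 0.25·(3) + 0.75·(10) = 8.25
E[bid 20] = 0.25·(3) + 0.75·(3) = 3
Best response: bid 10 (8.25 is the largest).

bid 10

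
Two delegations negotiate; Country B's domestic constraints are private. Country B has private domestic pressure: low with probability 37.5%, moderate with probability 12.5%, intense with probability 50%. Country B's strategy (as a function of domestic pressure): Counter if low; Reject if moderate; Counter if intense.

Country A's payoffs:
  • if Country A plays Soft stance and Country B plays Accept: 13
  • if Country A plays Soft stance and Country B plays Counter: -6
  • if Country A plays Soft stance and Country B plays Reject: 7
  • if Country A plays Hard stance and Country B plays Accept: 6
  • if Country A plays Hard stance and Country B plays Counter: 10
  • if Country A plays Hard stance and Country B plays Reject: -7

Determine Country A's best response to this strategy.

Hard stance

Compute Country A's expected payoff for each action, taking the expectation over Country B's type.
E[Soft stance] = 0.375·(-6) + 0.125·(7) + 0.5·(-6) = -4.375
E[Hard stance] = 0.375·(10) + 0.125·(-7) + 0.5·(10) = 7.875
Best response: Hard stance (7.875 is the largest).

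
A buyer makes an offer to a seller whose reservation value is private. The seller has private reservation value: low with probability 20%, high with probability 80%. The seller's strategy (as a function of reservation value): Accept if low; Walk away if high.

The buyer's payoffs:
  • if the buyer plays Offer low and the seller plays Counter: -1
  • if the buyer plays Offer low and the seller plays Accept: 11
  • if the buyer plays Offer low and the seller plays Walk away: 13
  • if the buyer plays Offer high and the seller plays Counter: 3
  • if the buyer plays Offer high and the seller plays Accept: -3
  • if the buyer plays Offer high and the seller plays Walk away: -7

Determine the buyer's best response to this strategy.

Offer low

E[Offer low] = 0.2·(11) + 0.8·(13) = 12.6
E[Offer high] = 0.2·(-3) + 0.8·(-7) = -6.2
Best response: Offer low (12.6 is the largest).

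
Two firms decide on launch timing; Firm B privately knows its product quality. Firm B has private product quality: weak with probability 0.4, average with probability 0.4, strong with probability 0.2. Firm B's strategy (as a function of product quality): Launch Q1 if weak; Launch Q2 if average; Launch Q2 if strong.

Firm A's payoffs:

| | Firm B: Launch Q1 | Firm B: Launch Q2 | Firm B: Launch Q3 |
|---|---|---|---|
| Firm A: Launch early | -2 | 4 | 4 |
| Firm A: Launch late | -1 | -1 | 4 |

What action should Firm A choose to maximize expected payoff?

E[Launch early] = 0.4·(-2) + 0.4·(4) + 0.2·(4) = 1.6
E[Launch late] = 0.4·(-1) + 0.4·(-1) + 0.2·(-1) = -1
Best response: Launch early (1.6 is the largest).

Launch early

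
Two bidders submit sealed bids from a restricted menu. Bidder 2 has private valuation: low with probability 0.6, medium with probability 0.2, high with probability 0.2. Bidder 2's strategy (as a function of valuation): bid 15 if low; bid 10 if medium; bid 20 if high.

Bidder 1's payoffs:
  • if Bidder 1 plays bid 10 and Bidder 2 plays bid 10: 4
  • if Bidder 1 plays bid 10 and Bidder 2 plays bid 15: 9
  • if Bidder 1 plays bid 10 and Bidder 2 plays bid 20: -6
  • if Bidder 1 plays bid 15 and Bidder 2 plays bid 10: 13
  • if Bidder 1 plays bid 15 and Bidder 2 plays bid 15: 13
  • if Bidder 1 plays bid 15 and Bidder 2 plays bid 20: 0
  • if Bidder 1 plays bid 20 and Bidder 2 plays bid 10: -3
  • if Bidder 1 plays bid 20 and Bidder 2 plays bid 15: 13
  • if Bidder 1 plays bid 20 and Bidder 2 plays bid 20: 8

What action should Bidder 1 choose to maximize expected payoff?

bid 15

E[bid 10] = 0.6·(9) + 0.2·(4) + 0.2·(-6) = 5
E[bid 15] = 0.6·(13) + 0.2·(13) + 0.2·(0) = 10.4
E[bid 20] = 0.6·(13) + 0.2·(-3) + 0.2·(8) = 8.8
Best response: bid 15 (10.4 is the largest).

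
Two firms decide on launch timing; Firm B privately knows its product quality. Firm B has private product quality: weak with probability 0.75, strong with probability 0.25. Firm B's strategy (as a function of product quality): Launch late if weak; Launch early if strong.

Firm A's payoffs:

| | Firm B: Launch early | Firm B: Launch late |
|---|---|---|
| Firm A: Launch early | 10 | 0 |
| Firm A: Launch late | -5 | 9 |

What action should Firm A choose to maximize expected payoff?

E[Launch early] = 0.75·(0) + 0.25·(10) = 2.5
E[Launch late] = 0.75·(9) + 0.25·(-5) = 5.5
Best response: Launch late (5.5 is the largest).

Launch late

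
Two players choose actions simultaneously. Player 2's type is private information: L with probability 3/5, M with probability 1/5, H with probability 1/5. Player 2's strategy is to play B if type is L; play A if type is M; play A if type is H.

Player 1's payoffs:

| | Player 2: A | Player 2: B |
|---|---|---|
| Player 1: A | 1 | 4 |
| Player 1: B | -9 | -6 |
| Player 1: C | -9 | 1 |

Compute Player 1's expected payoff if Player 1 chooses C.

-3

E[C] = 3/5·1 + 1/5·(-9) + 1/5·(-9) = 3/5 + (-9/5) + (-9/5) = -3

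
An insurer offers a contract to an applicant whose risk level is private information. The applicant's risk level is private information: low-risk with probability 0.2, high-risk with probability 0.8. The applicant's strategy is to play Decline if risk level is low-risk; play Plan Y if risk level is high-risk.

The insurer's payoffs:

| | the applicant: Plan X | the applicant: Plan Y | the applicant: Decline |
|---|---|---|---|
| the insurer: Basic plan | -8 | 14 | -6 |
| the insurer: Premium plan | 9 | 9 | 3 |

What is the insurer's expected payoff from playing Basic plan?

E[Basic plan] = 0.2·(-6) + 0.8·14 = (-1.2) + 11.2 = 10

10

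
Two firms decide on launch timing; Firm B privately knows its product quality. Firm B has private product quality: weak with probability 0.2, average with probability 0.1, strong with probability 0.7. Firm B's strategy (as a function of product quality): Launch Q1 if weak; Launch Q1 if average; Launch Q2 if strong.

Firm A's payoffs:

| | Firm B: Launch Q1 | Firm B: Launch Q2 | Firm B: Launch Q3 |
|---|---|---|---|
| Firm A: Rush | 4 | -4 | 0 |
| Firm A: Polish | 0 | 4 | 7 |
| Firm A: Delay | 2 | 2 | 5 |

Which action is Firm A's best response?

Polish

Compute Firm A's expected payoff for each action, taking the expectation over Firm B's type.
E[Rush] = 0.2·(4) + 0.1·(4) + 0.7·(-4) = -1.6
E[Polish] = 0.2·(0) + 0.1·(0) + 0.7·(4) = 2.8
E[Delay] = 0.2·(2) + 0.1·(2) + 0.7·(2) = 2
Best response: Polish (2.8 is the largest).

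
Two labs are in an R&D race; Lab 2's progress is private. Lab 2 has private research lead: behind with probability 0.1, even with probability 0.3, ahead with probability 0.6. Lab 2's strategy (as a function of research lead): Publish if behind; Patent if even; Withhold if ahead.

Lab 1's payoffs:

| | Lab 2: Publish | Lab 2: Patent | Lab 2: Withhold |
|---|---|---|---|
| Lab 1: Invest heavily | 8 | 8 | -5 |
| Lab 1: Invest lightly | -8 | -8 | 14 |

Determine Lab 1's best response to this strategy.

E[Invest heavily] = 0.1·(8) + 0.3·(8) + 0.6·(-5) = 0.2
E[Invest lightly] = 0.1·(-8) + 0.3·(-8) + 0.6·(14) = 5.2
Best response: Invest lightly (5.2 is the largest).

Invest lightly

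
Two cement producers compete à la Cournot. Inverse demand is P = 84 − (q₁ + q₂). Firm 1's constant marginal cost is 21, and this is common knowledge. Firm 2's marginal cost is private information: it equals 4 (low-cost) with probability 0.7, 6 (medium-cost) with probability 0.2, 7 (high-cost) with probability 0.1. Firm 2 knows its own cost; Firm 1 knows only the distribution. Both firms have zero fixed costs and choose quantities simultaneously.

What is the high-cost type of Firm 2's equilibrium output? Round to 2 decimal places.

30.72

Firm 2 with cost c maximizes (84 − (q₁+q₂) − c)·q₂, giving q₂(c) = (84 − c − q₁)/2.
E[c₂] = 0.7·4 + 0.2·6 + 0.1·7 = 4.7
Firm 1's FOC against E[q₂] yields q₁ = (84 − 2·21 + E[c₂])/3 = (84 − 42 + 4.7)/3 = 15.5667.
q₂(high-cost) = (84 − 7 − 15.5667)/2 = 30.7167.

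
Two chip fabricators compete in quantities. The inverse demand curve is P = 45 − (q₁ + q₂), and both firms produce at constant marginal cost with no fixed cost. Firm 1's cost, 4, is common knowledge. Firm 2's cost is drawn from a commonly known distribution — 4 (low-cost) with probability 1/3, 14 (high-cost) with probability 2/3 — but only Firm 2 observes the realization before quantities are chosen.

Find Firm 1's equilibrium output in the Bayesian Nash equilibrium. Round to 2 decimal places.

Type-c best response for Firm 2: q₂(c) = (45 − c)/2 − q₁/2.
Firm 1 maximizes expected profit; its first-order condition is 45 − 2q₁ − E[q₂] − 4 = 0.
Substituting E[q₂] and solving: E[c₂] = 10.6667, so q₁ = (45 − 2·4 + 10.6667)/3 = 15.8889.

15.89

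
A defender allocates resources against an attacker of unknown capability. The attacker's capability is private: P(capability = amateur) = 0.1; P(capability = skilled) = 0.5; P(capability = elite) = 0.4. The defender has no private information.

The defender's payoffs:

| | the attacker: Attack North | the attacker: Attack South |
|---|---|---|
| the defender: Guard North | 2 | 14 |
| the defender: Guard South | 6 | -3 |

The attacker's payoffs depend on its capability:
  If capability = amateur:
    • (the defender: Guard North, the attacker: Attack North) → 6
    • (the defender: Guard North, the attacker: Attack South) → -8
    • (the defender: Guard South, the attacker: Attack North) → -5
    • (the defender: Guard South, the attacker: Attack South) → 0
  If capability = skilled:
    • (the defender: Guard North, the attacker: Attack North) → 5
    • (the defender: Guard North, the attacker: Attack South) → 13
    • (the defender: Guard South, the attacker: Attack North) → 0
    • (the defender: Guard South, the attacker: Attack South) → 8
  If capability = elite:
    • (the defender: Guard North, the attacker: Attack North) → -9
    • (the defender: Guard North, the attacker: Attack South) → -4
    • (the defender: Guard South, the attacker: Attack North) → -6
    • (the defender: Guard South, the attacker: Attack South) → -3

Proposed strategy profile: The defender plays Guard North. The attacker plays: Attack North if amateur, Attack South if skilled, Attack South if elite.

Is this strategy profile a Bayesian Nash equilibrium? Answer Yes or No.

Yes

The defender plays Guard North: E[Guard North] = 0.1·(2) + 0.5·(14) + 0.4·(14) = 12.8; E[Guard South] = -2.1. Best-responding. ✓
The attacker (capability amateur), facing Guard North: Attack North gives 6, Attack South gives -8. Proposed Attack North is best. ✓
The attacker (capability skilled), facing Guard North: Attack North gives 5, Attack South gives 13. Proposed Attack South is best. ✓
The attacker (capability elite), facing Guard North: Attack North gives -9, Attack South gives -4. Proposed Attack South is best. ✓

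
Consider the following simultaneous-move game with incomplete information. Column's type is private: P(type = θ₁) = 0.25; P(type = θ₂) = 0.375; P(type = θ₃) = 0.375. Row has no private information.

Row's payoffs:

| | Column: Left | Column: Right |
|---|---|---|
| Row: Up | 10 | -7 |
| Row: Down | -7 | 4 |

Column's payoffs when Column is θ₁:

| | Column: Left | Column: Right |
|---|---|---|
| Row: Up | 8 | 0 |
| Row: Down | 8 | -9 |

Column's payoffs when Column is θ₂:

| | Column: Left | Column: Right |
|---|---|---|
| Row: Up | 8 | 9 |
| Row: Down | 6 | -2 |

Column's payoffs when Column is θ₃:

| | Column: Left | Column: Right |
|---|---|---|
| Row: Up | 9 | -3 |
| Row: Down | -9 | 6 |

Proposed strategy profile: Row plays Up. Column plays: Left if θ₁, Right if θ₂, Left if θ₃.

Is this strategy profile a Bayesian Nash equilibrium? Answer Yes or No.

A profile is a BNE iff every type of every player is best-responding given beliefs about the other side.
Row plays Up: E[Up] = 0.25·(10) + 0.375·(-7) + 0.375·(10) = 3.625; E[Down] = -2.875. Best-responding. ✓
Column (type θ₁), facing Up: Left gives 8, Right gives 0. Proposed Left is best. ✓
Column (type θ₂), facing Up: Left gives 8, Right gives 9. Proposed Right is best. ✓
Column (type θ₃), facing Up: Left gives 9, Right gives -3. Proposed Left is best. ✓

Yes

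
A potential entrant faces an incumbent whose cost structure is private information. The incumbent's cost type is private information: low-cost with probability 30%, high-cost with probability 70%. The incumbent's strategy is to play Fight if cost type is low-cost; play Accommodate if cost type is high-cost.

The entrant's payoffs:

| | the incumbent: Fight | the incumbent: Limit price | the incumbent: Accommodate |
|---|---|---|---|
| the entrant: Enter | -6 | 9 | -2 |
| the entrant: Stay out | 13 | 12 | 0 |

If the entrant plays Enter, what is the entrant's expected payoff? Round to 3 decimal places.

-3.200

E[Enter] = 0.3·(-6) + 0.7·(-2) = (-1.8) + (-1.4) = -3.2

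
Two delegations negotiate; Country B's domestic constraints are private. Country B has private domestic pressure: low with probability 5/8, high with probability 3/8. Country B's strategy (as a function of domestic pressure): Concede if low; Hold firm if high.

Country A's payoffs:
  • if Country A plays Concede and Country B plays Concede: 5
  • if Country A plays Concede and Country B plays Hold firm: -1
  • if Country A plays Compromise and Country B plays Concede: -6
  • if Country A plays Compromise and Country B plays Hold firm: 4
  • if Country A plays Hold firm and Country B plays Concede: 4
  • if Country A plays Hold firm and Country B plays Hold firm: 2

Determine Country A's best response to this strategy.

Hold firm

E[Concede] = 5/8·(5) + 3/8·(-1) = 11/4
E[Compromise] = 5/8·(-6) + 3/8·(4) = -9/4
E[Hold firm] = 5/8·(4) + 3/8·(2) = 13/4
Best response: Hold firm (13/4 is the largest).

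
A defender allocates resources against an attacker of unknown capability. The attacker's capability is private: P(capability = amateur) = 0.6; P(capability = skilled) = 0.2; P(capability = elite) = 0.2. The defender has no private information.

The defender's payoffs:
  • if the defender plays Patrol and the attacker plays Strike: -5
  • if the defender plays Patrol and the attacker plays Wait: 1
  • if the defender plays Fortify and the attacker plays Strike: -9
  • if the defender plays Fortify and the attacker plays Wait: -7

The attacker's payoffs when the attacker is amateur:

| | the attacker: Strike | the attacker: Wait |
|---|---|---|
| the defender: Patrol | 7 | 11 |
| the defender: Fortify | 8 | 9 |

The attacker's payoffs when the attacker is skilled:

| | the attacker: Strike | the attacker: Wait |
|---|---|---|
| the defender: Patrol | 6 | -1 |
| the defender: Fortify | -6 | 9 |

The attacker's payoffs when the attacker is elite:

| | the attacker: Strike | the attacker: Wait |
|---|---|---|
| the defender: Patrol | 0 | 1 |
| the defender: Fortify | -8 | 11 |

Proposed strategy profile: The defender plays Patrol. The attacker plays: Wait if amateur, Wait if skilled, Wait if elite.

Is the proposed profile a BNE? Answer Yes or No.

No

The defender plays Patrol: E[Patrol] = 0.6·(1) + 0.2·(1) + 0.2·(1) = 1; E[Fortify] = -7. Best-responding. ✓
The attacker (capability amateur), facing Patrol: Strike gives 7, Wait gives 11. Proposed Wait is best. ✓
The attacker (capability skilled), facing Patrol: Strike gives 6, Wait gives -1. Proposed Wait is not best — profitable deviation exists. ✗
The attacker (capability elite), facing Patrol: Strike gives 0, Wait gives 1. Proposed Wait is best. ✓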